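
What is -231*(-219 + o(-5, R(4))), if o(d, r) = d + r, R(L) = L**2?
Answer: 48048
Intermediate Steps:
-231*(-219 + o(-5, R(4))) = -231*(-219 + (-5 + 4**2)) = -231*(-219 + (-5 + 16)) = -231*(-219 + 11) = -231*(-208) = 48048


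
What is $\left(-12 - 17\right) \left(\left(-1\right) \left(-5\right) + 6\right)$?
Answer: $-319$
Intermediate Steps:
$\left(-12 - 17\right) \left(\left(-1\right) \left(-5\right) + 6\right) = \left(-12 - 17\right) \left(5 + 6\right) = \left(-29\right) 11 = -319$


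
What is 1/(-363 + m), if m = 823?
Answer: 1/460 ≈ 0.0021739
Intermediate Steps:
1/(-363 + m) = 1/(-363 + 823) = 1/460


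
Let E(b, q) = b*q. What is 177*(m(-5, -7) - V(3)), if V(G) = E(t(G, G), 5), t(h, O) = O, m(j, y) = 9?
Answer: -1062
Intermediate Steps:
V(G) = 5*G (V(G) = G*5 = 5*G)
177*(m(-5, -7) - V(3)) = 177*(9 - 5*3) = 177*(9 - 1*15) = 177*(9 - 15) = 177*(-6) = -1062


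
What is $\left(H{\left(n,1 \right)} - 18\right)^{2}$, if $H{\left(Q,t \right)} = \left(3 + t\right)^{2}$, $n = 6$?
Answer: $4$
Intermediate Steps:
$\left(H{\left(n,1 \right)} - 18\right)^{2} = \left(\left(3 + 1\right)^{2} - 18\right)^{2} = \left(4^{2} - 18\right)^{2} = \left(16 - 18\right)^{2} = \left(-2\right)^{2} = 4$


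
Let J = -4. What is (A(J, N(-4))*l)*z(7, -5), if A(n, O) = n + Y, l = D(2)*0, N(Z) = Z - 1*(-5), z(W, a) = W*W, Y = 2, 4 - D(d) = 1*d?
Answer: 0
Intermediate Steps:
D(d) = 4 - d
z(W, a) = W²
N(Z) = 5 + Z (N(Z) = Z + 5 = 5 + Z)
l = 0 (l = (4 - 1*2)*0 = (4 - 2)*0 = 2*0 = 0)
A(n, O) = 2 + n (A(n, O) = n + 2 = 2 + n)
(A(J, N(-4))*l)*z(7, -5) = ((2 - 4)*0)*7² = -2*0*49 = 0*49 = 0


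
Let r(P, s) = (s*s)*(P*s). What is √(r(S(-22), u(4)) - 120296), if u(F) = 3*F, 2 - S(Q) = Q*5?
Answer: 2*√18310 ≈ 270.63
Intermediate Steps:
S(Q) = 2 - 5*Q (S(Q) = 2 - Q*5 = 2 - 5*Q)
r(P, s) = P*s³ (r(P, s) = s²*(P*s) = P*s³)
√(r(S(-22), u(4)) - 120296) = √((2 - 5*(-22))*(3*4)³ - 120296) = √((2 + 110)*12³ - 120296) = √(112*1728 - 120296) = √(193536 - 120296) = √73240 = 2*√18310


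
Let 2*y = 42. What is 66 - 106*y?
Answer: -2160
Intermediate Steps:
y = 21 (y = (½)*42 = 21)
66 - 106*y = 66 - 106*21 = 66 - 2226 = -2160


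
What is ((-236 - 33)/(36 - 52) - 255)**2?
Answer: 14523721/256 ≈ 56733.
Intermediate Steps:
((-236 - 33)/(36 - 52) - 255)**2 = (-269/(-16) - 255)**2 = (-269*(-1/16) - 255)**2 = (269/16 - 255)**2 = (-3811/16)**2 = 14523721/256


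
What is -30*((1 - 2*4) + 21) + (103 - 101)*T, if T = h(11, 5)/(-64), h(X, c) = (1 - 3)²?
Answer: -3361/8 ≈ -420.13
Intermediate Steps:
h(X, c) = 4 (h(X, c) = (-2)² = 4)
T = -1/16 (T = 4/(-64) = 4*(-1/64) = -1/16 ≈ -0.062500)
-30*((1 - 2*4) + 21) + (103 - 101)*T = -30*((1 - 2*4) + 21) + (103 - 101)*(-1/16) = -30*((1 - 8) + 21) + 2*(-1/16) = -30*(-7 + 21) - ⅛ = -30*14 - ⅛ = -420 - ⅛ = -3361/8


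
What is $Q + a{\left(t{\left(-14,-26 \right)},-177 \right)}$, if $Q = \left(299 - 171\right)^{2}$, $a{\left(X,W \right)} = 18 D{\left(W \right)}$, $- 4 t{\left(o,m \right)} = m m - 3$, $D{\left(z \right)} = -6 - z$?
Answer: $19462$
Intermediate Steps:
$t{\left(o,m \right)} = \frac{3}{4} - \frac{m^{2}}{4}$ ($t{\left(o,m \right)} = - \frac{m m - 3}{4} = - \frac{m^{2} - 3}{4} = - \frac{-3 + m^{2}}{4} = \frac{3}{4} - \frac{m^{2}}{4}$)
$a{\left(X,W \right)} = -108 - 18 W$ ($a{\left(X,W \right)} = 18 \left(-6 - W\right) = -108 - 18 W$)
$Q = 16384$ ($Q = 128^{2} = 16384$)
$Q + a{\left(t{\left(-14,-26 \right)},-177 \right)} = 16384 - -3078 = 16384 + \left(-108 + 3186\right) = 16384 + 3078 = 19462$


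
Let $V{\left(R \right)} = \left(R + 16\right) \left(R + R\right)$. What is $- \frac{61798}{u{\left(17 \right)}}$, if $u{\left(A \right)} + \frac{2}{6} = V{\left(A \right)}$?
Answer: $- \frac{185394}{3365} \approx -55.095$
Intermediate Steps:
$V{\left(R \right)} = 2 R \left(16 + R\right)$ ($V{\left(R \right)} = \left(16 + R\right) 2 R = 2 R \left(16 + R\right)$)
$u{\left(A \right)} = - \frac{1}{3} + 2 A \left(16 + A\right)$
$- \frac{61798}{u{\left(17 \right)}} = - \frac{61798}{- \frac{1}{3} + 2 \cdot 17 \left(16 + 17\right)} = - \frac{61798}{- \frac{1}{3} + 2 \cdot 17 \cdot 33} = - \frac{61798}{- \frac{1}{3} + 1122} = - \frac{61798}{\frac{3365}{3}} = \left(-61798\right) \frac{3}{3365} = - \frac{185394}{3365}$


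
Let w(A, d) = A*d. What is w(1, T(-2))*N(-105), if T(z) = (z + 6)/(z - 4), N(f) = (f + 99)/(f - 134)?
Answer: -4/239 ≈ -0.016736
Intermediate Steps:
N(f) = (99 + f)/(-134 + f)
T(z) = (6 + z)/(-4 + z)
w(1, T(-2))*N(-105) = (1*((6 - 2)/(-4 - 2)))*((99 - 105)/(-134 - 105)) = (1*(4/(-6)))*(-6/(-239)) = (1*(-⅙*4))*(-1/239*(-6)) = (1*(-⅔))*(6/239) = -⅔*6/239 = -4/239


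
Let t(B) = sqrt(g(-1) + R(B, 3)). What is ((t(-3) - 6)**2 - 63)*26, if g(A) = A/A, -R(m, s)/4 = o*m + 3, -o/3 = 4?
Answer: -4732 - 312*I*sqrt(155) ≈ -4732.0 - 3884.4*I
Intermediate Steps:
o = -12 (o = -3*4 = -12)
R(m, s) = -12 + 48*m (R(m, s) = -4*(-12*m + 3) = -4*(3 - 12*m) = -12 + 48*m)
g(A) = 1
t(B) = sqrt(-11 + 48*B) (t(B) = sqrt(1 + (-12 + 48*B)) = sqrt(-11 + 48*B))
((t(-3) - 6)**2 - 63)*26 = ((sqrt(-11 + 48*(-3)) - 6)**2 - 63)*26 = ((sqrt(-11 - 144) - 6)**2 - 63)*26 = ((sqrt(-155) - 6)**2 - 63)*26 = ((I*sqrt(155) - 6)**2 - 63)*26 = ((-6 + I*sqrt(155))**2 - 63)*26 = (-63 + (-6 + I*sqrt(155))**2)*26 = -1638 + 26*(-6 + I*sqrt(155))**2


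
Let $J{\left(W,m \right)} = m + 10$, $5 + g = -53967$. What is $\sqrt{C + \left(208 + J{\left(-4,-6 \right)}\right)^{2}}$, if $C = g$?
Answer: $2 i \sqrt{2257} \approx 95.016 i$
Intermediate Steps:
$g = -53972$ ($g = -5 - 53967 = -53972$)
$J{\left(W,m \right)} = 10 + m$
$C = -53972$
$\sqrt{C + \left(208 + J{\left(-4,-6 \right)}\right)^{2}} = \sqrt{-53972 + \left(208 + \left(10 - 6\right)\right)^{2}} = \sqrt{-53972 + \left(208 + 4\right)^{2}} = \sqrt{-53972 + 212^{2}} = \sqrt{-53972 + 44944} = \sqrt{-9028} = 2 i \sqrt{2257}$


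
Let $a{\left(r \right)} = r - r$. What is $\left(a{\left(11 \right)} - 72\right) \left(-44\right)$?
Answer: $3168$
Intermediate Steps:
$a{\left(r \right)} = 0$
$\left(a{\left(11 \right)} - 72\right) \left(-44\right) = \left(0 - 72\right) \left(-44\right) = \left(-72\right) \left(-44\right) = 3168$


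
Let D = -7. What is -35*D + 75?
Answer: 320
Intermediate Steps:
-35*D + 75 = -35*(-7) + 75 = 245 + 75 = 320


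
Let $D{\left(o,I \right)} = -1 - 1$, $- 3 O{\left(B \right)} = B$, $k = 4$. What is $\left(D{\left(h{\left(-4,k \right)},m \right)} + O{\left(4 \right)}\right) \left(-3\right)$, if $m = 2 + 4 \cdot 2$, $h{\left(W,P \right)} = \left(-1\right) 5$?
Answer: $10$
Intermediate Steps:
$h{\left(W,P \right)} = -5$
$O{\left(B \right)} = - \frac{B}{3}$
$m = 10$ ($m = 2 + 8 = 10$)
$D{\left(o,I \right)} = -2$
$\left(D{\left(h{\left(-4,k \right)},m \right)} + O{\left(4 \right)}\right) \left(-3\right) = \left(-2 - \frac{4}{3}\right) \left(-3\right) = \left(- \frac{10}{3}\right) \left(-3\right) = 10$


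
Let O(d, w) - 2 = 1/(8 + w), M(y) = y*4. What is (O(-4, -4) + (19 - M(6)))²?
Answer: 121/16 ≈ 7.5625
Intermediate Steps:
M(y) = 4*y
O(d, w) = 2 + 1/(8 + w)
(O(-4, -4) + (19 - M(6)))² = ((17 + 2*(-4))/(8 - 4) + (19 - 4*6))² = ((17 - 8)/4 + (19 - 1*24))² = ((¼)*9 + (19 - 24))² = (9/4 - 5)² = (-11/4)² = 121/16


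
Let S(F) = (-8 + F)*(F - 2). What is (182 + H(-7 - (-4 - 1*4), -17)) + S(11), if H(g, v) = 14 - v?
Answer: 240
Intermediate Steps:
S(F) = (-8 + F)*(-2 + F)
(182 + H(-7 - (-4 - 1*4), -17)) + S(11) = (182 + (14 - 1*(-17))) + (16 + 11² - 10*11) = (182 + (14 + 17)) + (16 + 121 - 110) = (182 + 31) + 27 = 213 + 27 = 240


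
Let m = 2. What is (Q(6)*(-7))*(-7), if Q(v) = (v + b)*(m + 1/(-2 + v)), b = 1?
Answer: 3087/4 ≈ 771.75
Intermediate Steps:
Q(v) = (1 + v)*(2 + 1/(-2 + v)) (Q(v) = (v + 1)*(2 + 1/(-2 + v)) = (1 + v)*(2 + 1/(-2 + v)))
(Q(6)*(-7))*(-7) = (((-3 - 1*6 + 2*6²)/(-2 + 6))*(-7))*(-7) = (((-3 - 6 + 2*36)/4)*(-7))*(-7) = (((-3 - 6 + 72)/4)*(-7))*(-7) = (((¼)*63)*(-7))*(-7) = ((63/4)*(-7))*(-7) = -441/4*(-7) = 3087/4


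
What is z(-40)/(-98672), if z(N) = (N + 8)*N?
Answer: -80/6167 ≈ -0.012972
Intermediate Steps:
z(N) = N*(8 + N) (z(N) = (8 + N)*N = N*(8 + N))
z(-40)/(-98672) = -40*(8 - 40)/(-98672) = -40*(-32)*(-1/98672) = 1280*(-1/98672) = -80/6167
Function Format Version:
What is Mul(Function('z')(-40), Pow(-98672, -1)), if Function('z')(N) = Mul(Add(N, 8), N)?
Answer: Rational(-80, 6167) ≈ -0.012972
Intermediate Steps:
Function('z')(N) = Mul(N, Add(8, N)) (Function('z')(N) = Mul(Add(8, N), N) = Mul(N, Add(8, N)))
Mul(Function('z')(-40), Pow(-98672, -1)) = Mul(Mul(-40, Add(8, -40)), Pow(-98672, -1)) = Mul(Mul(-40, -32), Rational(-1, 98672)) = Mul(1280, Rational(-1, 98672)) = Rational(-80, 6167)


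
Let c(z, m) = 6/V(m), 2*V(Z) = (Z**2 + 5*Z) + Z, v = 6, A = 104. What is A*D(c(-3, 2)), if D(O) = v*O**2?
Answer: 351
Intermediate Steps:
V(Z) = Z**2/2 + 3*Z (V(Z) = ((Z**2 + 5*Z) + Z)/2 = (Z**2 + 6*Z)/2 = Z**2/2 + 3*Z)
c(z, m) = 12/(m*(6 + m)) (c(z, m) = 6/((m*(6 + m)/2)) = 6*(2/(m*(6 + m))) = 12/(m*(6 + m)))
D(O) = 6*O**2
A*D(c(-3, 2)) = 104*(6*(12/(2*(6 + 2)))**2) = 104*(6*(12*(1/2)/8)**2) = 104*(6*(12*(1/2)*(1/8))**2) = 104*(6*(3/4)**2) = 104*(6*(9/16)) = 104*(27/8) = 351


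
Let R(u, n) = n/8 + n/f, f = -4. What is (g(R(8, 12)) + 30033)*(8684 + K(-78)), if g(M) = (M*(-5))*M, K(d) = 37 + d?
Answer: 1037911941/4 ≈ 2.5948e+8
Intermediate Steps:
R(u, n) = -n/8 (R(u, n) = n/8 + n/(-4) = n*(1/8) + n*(-1/4) = n/8 - n/4 = -n/8)
g(M) = -5*M**2 (g(M) = (-5*M)*M = -5*M**2)
(g(R(8, 12)) + 30033)*(8684 + K(-78)) = (-5*(-1/8*12)**2 + 30033)*(8684 + (37 - 78)) = (-5*(-3/2)**2 + 30033)*(8684 - 41) = (-5*9/4 + 30033)*8643 = (-45/4 + 30033)*8643 = (120087/4)*8643 = 1037911941/4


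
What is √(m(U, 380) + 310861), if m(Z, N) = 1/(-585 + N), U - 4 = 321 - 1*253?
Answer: 2*√3265983330/205 ≈ 557.55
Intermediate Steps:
U = 72 (U = 4 + (321 - 1*253) = 4 + (321 - 253) = 4 + 68 = 72)
√(m(U, 380) + 310861) = √(1/(-585 + 380) + 310861) = √(1/(-205) + 310861) = √(-1/205 + 310861) = √(63726504/205) = 2*√3265983330/205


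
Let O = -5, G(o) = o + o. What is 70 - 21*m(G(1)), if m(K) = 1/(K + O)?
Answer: 77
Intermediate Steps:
G(o) = 2*o
m(K) = 1/(-5 + K) (m(K) = 1/(K - 5) = 1/(-5 + K))
70 - 21*m(G(1)) = 70 - 21/(-5 + 2*1) = 70 - 21/(-5 + 2) = 70 - 21/(-3) = 70 - 21*(-1/3) = 70 + 7 = 77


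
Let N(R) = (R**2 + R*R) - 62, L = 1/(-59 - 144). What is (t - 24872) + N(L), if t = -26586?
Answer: -2123087678/41209 ≈ -51520.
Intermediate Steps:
L = -1/203 (L = 1/(-203) = -1/203 ≈ -0.0049261)
N(R) = -62 + 2*R**2 (N(R) = (R**2 + R**2) - 62 = 2*R**2 - 62 = -62 + 2*R**2)
(t - 24872) + N(L) = (-26586 - 24872) + (-62 + 2*(-1/203)**2) = -51458 + (-62 + 2*(1/41209)) = -51458 + (-62 + 2/41209) = -51458 - 2554956/41209 = -2123087678/41209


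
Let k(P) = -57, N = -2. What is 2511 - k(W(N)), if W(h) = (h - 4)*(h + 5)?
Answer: 2568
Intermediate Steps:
W(h) = (-4 + h)*(5 + h)
2511 - k(W(N)) = 2511 - 1*(-57) = 2511 + 57 = 2568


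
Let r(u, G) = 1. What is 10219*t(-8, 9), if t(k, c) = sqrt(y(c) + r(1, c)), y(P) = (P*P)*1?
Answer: 10219*sqrt(82) ≈ 92537.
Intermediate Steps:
y(P) = P**2 (y(P) = P**2*1 = P**2)
t(k, c) = sqrt(1 + c**2) (t(k, c) = sqrt(c**2 + 1) = sqrt(1 + c**2))
10219*t(-8, 9) = 10219*sqrt(1 + 9**2) = 10219*sqrt(1 + 81) = 10219*sqrt(82)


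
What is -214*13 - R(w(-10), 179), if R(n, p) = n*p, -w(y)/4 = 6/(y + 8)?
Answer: -4930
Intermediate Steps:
w(y) = -24/(8 + y) (w(y) = -24/(y + 8) = -24/(8 + y))
-214*13 - R(w(-10), 179) = -214*13 - (-24/(8 - 10))*179 = -2782 - (-24/(-2))*179 = -2782 - (-24*(-½))*179 = -2782 - 12*179 = -2782 - 1*2148 = -2782 - 2148 = -4930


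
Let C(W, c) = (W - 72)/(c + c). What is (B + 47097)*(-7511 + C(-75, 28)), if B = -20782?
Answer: -1581768335/8 ≈ -1.9772e+8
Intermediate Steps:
C(W, c) = (-72 + W)/(2*c) (C(W, c) = (-72 + W)/((2*c)) = (-72 + W)*(1/(2*c)) = (-72 + W)/(2*c))
(B + 47097)*(-7511 + C(-75, 28)) = (-20782 + 47097)*(-7511 + (1/2)*(-72 - 75)/28) = 26315*(-7511 + (1/2)*(1/28)*(-147)) = 26315*(-7511 - 21/8) = 26315*(-60109/8) = -1581768335/8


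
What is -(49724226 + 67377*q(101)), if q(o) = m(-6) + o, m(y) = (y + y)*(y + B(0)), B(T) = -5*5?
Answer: -81593547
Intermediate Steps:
B(T) = -25
m(y) = 2*y*(-25 + y) (m(y) = (y + y)*(y - 25) = (2*y)*(-25 + y) = 2*y*(-25 + y))
q(o) = 372 + o (q(o) = 2*(-6)*(-25 - 6) + o = 2*(-6)*(-31) + o = 372 + o)
-(49724226 + 67377*q(101)) = -67377/(1/((2*41)*9 + (372 + 101))) = -67377/(1/(82*9 + 473)) = -67377/(1/(738 + 473)) = -67377/(1/1211) = -67377/1/1211 = -67377*1211 = -81593547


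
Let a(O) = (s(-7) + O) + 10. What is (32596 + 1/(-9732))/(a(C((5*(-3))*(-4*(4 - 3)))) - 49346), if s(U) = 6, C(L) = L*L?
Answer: -317224271/445044360 ≈ -0.71279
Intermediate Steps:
C(L) = L²
a(O) = 16 + O (a(O) = (6 + O) + 10 = 16 + O)
(32596 + 1/(-9732))/(a(C((5*(-3))*(-4*(4 - 3)))) - 49346) = (32596 + 1/(-9732))/((16 + ((5*(-3))*(-4*(4 - 3)))²) - 49346) = (32596 - 1/9732)/((16 + (-(-60))²) - 49346) = 317224271/(9732*((16 + (-15*(-4))²) - 49346)) = 317224271/(9732*((16 + 60²) - 49346)) = 317224271/(9732*((16 + 3600) - 49346)) = 317224271/(9732*(3616 - 49346)) = (317224271/9732)/(-45730) = (317224271/9732)*(-1/45730) = -317224271/445044360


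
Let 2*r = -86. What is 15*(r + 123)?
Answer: 1200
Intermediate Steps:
r = -43 (r = (1/2)*(-86) = -43)
15*(r + 123) = 15*(-43 + 123) = 15*80 = 1200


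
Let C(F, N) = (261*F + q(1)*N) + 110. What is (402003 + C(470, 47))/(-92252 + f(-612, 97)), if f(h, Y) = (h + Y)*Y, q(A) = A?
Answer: -524830/142207 ≈ -3.6906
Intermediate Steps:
f(h, Y) = Y*(Y + h) (f(h, Y) = (Y + h)*Y = Y*(Y + h))
C(F, N) = 110 + N + 261*F (C(F, N) = (261*F + 1*N) + 110 = (261*F + N) + 110 = (N + 261*F) + 110 = 110 + N + 261*F)
(402003 + C(470, 47))/(-92252 + f(-612, 97)) = (402003 + (110 + 47 + 261*470))/(-92252 + 97*(97 - 612)) = (402003 + (110 + 47 + 122670))/(-92252 + 97*(-515)) = (402003 + 122827)/(-92252 - 49955) = 524830/(-142207) = 524830*(-1/142207) = -524830/142207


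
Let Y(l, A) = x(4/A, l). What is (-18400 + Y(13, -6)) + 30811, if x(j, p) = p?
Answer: 12424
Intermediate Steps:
Y(l, A) = l
(-18400 + Y(13, -6)) + 30811 = (-18400 + 13) + 30811 = -18387 + 30811 = 12424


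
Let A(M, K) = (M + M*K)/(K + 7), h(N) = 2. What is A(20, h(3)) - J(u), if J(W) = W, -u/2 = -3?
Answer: 2/3 ≈ 0.66667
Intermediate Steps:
u = 6 (u = -2*(-3) = 6)
A(M, K) = (M + K*M)/(7 + K)
A(20, h(3)) - J(u) = 20*(1 + 2)/(7 + 2) - 1*6 = 20*3/9 - 6 = 20*(1/9)*3 - 6 = 20/3 - 6 = 2/3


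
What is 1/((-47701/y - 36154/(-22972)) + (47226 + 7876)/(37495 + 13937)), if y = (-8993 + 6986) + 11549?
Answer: -704614619748/1658572228405 ≈ -0.42483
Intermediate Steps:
y = 9542 (y = -2007 + 11549 = 9542)
1/((-47701/y - 36154/(-22972)) + (47226 + 7876)/(37495 + 13937)) = 1/((-47701/9542 - 36154/(-22972)) + (47226 + 7876)/(37495 + 13937)) = 1/((-47701*1/9542 - 36154*(-1/22972)) + 55102/51432) = 1/((-47701/9542 + 18077/11486) + 55102*(1/51432)) = 1/(-93850738/27399853 + 27551/25716) = 1/(-1658572228405/704614619748) = -704614619748/1658572228405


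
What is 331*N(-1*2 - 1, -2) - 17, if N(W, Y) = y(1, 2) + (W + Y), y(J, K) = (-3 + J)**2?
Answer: -348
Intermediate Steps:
N(W, Y) = 4 + W + Y (N(W, Y) = (-3 + 1)**2 + (W + Y) = (-2)**2 + (W + Y) = 4 + (W + Y) = 4 + W + Y)
331*N(-1*2 - 1, -2) - 17 = 331*(4 + (-1*2 - 1) - 2) - 17 = 331*(4 + (-2 - 1) - 2) - 17 = 331*(4 - 3 - 2) - 17 = 331*(-1) - 17 = -331 - 17 = -348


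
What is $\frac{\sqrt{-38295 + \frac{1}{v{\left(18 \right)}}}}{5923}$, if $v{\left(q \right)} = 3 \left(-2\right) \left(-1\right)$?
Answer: $\frac{i \sqrt{1378614}}{35538} \approx 0.033039 i$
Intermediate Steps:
$v{\left(q \right)} = 6$ ($v{\left(q \right)} = \left(-6\right) \left(-1\right) = 6$)
$\frac{\sqrt{-38295 + \frac{1}{v{\left(18 \right)}}}}{5923} = \frac{\sqrt{-38295 + \frac{1}{6}}}{5923} = \sqrt{-38295 + \frac{1}{6}} \cdot \frac{1}{5923} = \sqrt{- \frac{229769}{6}} \cdot \frac{1}{5923} = \frac{i \sqrt{1378614}}{6} \cdot \frac{1}{5923} = \frac{i \sqrt{1378614}}{35538}$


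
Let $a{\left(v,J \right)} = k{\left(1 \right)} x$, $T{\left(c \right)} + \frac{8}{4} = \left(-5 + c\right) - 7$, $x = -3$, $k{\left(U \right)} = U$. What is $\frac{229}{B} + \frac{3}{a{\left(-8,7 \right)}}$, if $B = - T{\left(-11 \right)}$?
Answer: $\frac{204}{25} \approx 8.16$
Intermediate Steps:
$T{\left(c \right)} = -14 + c$ ($T{\left(c \right)} = -2 + \left(\left(-5 + c\right) - 7\right) = -2 + \left(-12 + c\right) = -14 + c$)
$B = 25$ ($B = - (-14 - 11) = \left(-1\right) \left(-25\right) = 25$)
$a{\left(v,J \right)} = -3$ ($a{\left(v,J \right)} = 1 \left(-3\right) = -3$)
$\frac{229}{B} + \frac{3}{a{\left(-8,7 \right)}} = \frac{229}{25} + \frac{3}{-3} = 229 \cdot \frac{1}{25} + 3 \left(- \frac{1}{3}\right) = \frac{229}{25} - 1 = \frac{204}{25}$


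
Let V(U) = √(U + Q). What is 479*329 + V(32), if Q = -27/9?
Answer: 157591 + √29 ≈ 1.5760e+5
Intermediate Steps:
Q = -3 (Q = -27*⅑ = -3)
V(U) = √(-3 + U) (V(U) = √(U - 3) = √(-3 + U))
479*329 + V(32) = 479*329 + √(-3 + 32) = 157591 + √29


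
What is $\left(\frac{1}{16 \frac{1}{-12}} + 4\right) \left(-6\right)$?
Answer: $- \frac{39}{2} \approx -19.5$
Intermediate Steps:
$\left(\frac{1}{16 \frac{1}{-12}} + 4\right) \left(-6\right) = \left(\frac{1}{16 \left(- \frac{1}{12}\right)} + 4\right) \left(-6\right) = \left(\frac{1}{- \frac{4}{3}} + 4\right) \left(-6\right) = \left(- \frac{3}{4} + 4\right) \left(-6\right) = \frac{13}{4} \left(-6\right) = - \frac{39}{2}$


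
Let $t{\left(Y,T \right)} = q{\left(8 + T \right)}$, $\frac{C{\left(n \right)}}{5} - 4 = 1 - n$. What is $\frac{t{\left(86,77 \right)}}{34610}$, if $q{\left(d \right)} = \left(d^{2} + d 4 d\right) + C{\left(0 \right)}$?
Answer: $\frac{3615}{3461} \approx 1.0445$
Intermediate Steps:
$C{\left(n \right)} = 25 - 5 n$ ($C{\left(n \right)} = 20 + 5 \left(1 - n\right) = 20 - \left(-5 + 5 n\right) = 25 - 5 n$)
$q{\left(d \right)} = 25 + 5 d^{2}$ ($q{\left(d \right)} = \left(d^{2} + d 4 d\right) + \left(25 - 0\right) = \left(d^{2} + 4 d d\right) + \left(25 + 0\right) = \left(d^{2} + 4 d^{2}\right) + 25 = 5 d^{2} + 25 = 25 + 5 d^{2}$)
$t{\left(Y,T \right)} = 25 + 5 \left(8 + T\right)^{2}$
$\frac{t{\left(86,77 \right)}}{34610} = \frac{25 + 5 \left(8 + 77\right)^{2}}{34610} = \left(25 + 5 \cdot 85^{2}\right) \frac{1}{34610} = \left(25 + 5 \cdot 7225\right) \frac{1}{34610} = \left(25 + 36125\right) \frac{1}{34610} = 36150 \cdot \frac{1}{34610} = \frac{3615}{3461}$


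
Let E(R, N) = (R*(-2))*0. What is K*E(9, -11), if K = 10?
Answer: 0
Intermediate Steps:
E(R, N) = 0 (E(R, N) = -2*R*0 = 0)
K*E(9, -11) = 10*0 = 0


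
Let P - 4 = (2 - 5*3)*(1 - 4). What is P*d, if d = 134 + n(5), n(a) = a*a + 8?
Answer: 7181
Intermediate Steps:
n(a) = 8 + a² (n(a) = a² + 8 = 8 + a²)
P = 43 (P = 4 + (2 - 5*3)*(1 - 4) = 4 + (2 - 15)*(-3) = 4 - 13*(-3) = 4 + 39 = 43)
d = 167 (d = 134 + (8 + 5²) = 134 + (8 + 25) = 134 + 33 = 167)
P*d = 43*167 = 7181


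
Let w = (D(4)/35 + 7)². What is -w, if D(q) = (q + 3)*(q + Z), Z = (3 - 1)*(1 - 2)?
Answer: -1369/25 ≈ -54.760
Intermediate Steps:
Z = -2 (Z = 2*(-1) = -2)
D(q) = (-2 + q)*(3 + q) (D(q) = (q + 3)*(q - 2) = (3 + q)*(-2 + q) = (-2 + q)*(3 + q))
w = 1369/25 (w = ((-6 + 4 + 4²)/35 + 7)² = ((-6 + 4 + 16)*(1/35) + 7)² = (14*(1/35) + 7)² = (⅖ + 7)² = (37/5)² = 1369/25 ≈ 54.760)
-w = -1*1369/25 = -1369/25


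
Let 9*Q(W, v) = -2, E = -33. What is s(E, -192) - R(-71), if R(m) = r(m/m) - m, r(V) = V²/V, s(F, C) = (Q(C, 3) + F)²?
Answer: 83569/81 ≈ 1031.7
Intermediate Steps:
Q(W, v) = -2/9 (Q(W, v) = (⅑)*(-2) = -2/9)
s(F, C) = (-2/9 + F)²
r(V) = V
R(m) = 1 - m (R(m) = m/m - m = 1 - m)
s(E, -192) - R(-71) = (-2 + 9*(-33))²/81 - (1 - 1*(-71)) = (-2 - 297)²/81 - (1 + 71) = (1/81)*(-299)² - 1*72 = (1/81)*89401 - 72 = 89401/81 - 72 = 83569/81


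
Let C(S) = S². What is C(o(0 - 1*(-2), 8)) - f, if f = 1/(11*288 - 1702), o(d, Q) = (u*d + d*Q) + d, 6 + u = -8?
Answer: 146599/1466 ≈ 99.999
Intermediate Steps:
u = -14 (u = -6 - 8 = -14)
o(d, Q) = -13*d + Q*d (o(d, Q) = (-14*d + d*Q) + d = (-14*d + Q*d) + d = -13*d + Q*d)
f = 1/1466 (f = 1/(3168 - 1702) = 1/1466 ≈ 0.00068213)
C(o(0 - 1*(-2), 8)) - f = ((0 - 1*(-2))*(-13 + 8))² - 1*1/1466 = ((0 + 2)*(-5))² - 1/1466 = (2*(-5))² - 1/1466 = (-10)² - 1/1466 = 100 - 1/1466 = 146599/1466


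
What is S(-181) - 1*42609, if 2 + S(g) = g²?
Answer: -9850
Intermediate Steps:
S(g) = -2 + g²
S(-181) - 1*42609 = (-2 + (-181)²) - 1*42609 = (-2 + 32761) - 42609 = 32759 - 42609 = -9850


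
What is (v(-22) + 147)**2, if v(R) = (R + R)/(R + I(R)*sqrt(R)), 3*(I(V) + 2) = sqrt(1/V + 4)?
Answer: 9*(72116 + 49*I*sqrt(22)*(132 - sqrt(1914)))**2/(1452 + I*sqrt(22)*(132 - sqrt(1914)))**2 ≈ 22156.0 - 156.98*I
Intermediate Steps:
I(V) = -2 + sqrt(4 + 1/V)/3 (I(V) = -2 + sqrt(1/V + 4)/3 = -2 + sqrt(4 + 1/V)/3)
v(R) = 2*R/(R + sqrt(R)*(-2 + sqrt(4 + 1/R)/3)) (v(R) = (R + R)/(R + (-2 + sqrt(4 + 1/R)/3)*sqrt(R)) = (2*R)/(R + sqrt(R)*(-2 + sqrt(4 + 1/R)/3)) = 2*R/(R + sqrt(R)*(-2 + sqrt(4 + 1/R)/3)))
(v(-22) + 147)**2 = (6*(-22)/(3*(-22) + sqrt(-22)*(-6 + sqrt((1 + 4*(-22))/(-22)))) + 147)**2 = (6*(-22)/(-66 + (I*sqrt(22))*(-6 + sqrt(-(1 - 88)/22))) + 147)**2 = (6*(-22)/(-66 + (I*sqrt(22))*(-6 + sqrt(-1/22*(-87)))) + 147)**2 = (6*(-22)/(-66 + (I*sqrt(22))*(-6 + sqrt(87/22))) + 147)**2 = (6*(-22)/(-66 + (I*sqrt(22))*(-6 + sqrt(1914)/22)) + 147)**2 = (6*(-22)/(-66 + I*sqrt(22)*(-6 + sqrt(1914)/22)) + 147)**2 = (-132/(-66 + I*sqrt(22)*(-6 + sqrt(1914)/22)) + 147)**2 = (147 - 132/(-66 + I*sqrt(22)*(-6 + sqrt(1914)/22)))**2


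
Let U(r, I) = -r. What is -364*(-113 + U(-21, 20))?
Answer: 33488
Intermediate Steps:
-364*(-113 + U(-21, 20)) = -364*(-113 - 1*(-21)) = -364*(-113 + 21) = -364*(-92) = 33488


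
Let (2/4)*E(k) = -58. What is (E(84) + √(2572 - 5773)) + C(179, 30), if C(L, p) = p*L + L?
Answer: 5433 + I*√3201 ≈ 5433.0 + 56.577*I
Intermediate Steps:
C(L, p) = L + L*p (C(L, p) = L*p + L = L + L*p)
E(k) = -116 (E(k) = 2*(-58) = -116)
(E(84) + √(2572 - 5773)) + C(179, 30) = (-116 + √(2572 - 5773)) + 179*(1 + 30) = (-116 + √(-3201)) + 179*31 = (-116 + I*√3201) + 5549 = 5433 + I*√3201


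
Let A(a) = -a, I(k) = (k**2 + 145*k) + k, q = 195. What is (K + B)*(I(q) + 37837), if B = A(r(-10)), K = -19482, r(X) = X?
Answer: -2031552704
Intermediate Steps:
I(k) = k**2 + 146*k
B = 10 (B = -1*(-10) = 10)
(K + B)*(I(q) + 37837) = (-19482 + 10)*(195*(146 + 195) + 37837) = -19472*(195*341 + 37837) = -19472*(66495 + 37837) = -19472*104332 = -2031552704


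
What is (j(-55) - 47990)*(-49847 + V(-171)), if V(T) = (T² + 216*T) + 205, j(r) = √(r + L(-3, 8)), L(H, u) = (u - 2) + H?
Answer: 2751602630 - 114674*I*√13 ≈ 2.7516e+9 - 4.1346e+5*I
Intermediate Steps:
L(H, u) = -2 + H + u (L(H, u) = (-2 + u) + H = -2 + H + u)
j(r) = √(3 + r) (j(r) = √(r + (-2 - 3 + 8)) = √(r + 3) = √(3 + r))
V(T) = 205 + T² + 216*T
(j(-55) - 47990)*(-49847 + V(-171)) = (√(3 - 55) - 47990)*(-49847 + (205 + (-171)² + 216*(-171))) = (√(-52) - 47990)*(-49847 + (205 + 29241 - 36936)) = (2*I*√13 - 47990)*(-49847 - 7490) = (-47990 + 2*I*√13)*(-57337) = 2751602630 - 114674*I*√13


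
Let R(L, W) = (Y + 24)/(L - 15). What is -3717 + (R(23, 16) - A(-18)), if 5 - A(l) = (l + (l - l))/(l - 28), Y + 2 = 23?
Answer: -683741/184 ≈ -3716.0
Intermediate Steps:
Y = 21 (Y = -2 + 23 = 21)
A(l) = 5 - l/(-28 + l) (A(l) = 5 - (l + (l - l))/(l - 28) = 5 - (l + 0)/(-28 + l) = 5 - l/(-28 + l))
R(L, W) = 45/(-15 + L) (R(L, W) = (21 + 24)/(L - 15) = 45/(-15 + L))
-3717 + (R(23, 16) - A(-18)) = -3717 + (45/(-15 + 23) - 4*(-35 - 18)/(-28 - 18)) = -3717 + (45/8 - 4*(-53)/(-46)) = -3717 + (45*(⅛) - 4*(-1)*(-53)/46) = -3717 + (45/8 - 1*106/23) = -3717 + (45/8 - 106/23) = -3717 + 187/184 = -683741/184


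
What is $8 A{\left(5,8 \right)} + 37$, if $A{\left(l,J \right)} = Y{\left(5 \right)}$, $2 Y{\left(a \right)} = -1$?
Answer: $33$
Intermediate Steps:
$Y{\left(a \right)} = - \frac{1}{2}$ ($Y{\left(a \right)} = \frac{1}{2} \left(-1\right) = - \frac{1}{2}$)
$A{\left(l,J \right)} = - \frac{1}{2}$
$8 A{\left(5,8 \right)} + 37 = 8 \left(- \frac{1}{2}\right) + 37 = -4 + 37 = 33$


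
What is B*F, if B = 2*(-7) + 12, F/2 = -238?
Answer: 952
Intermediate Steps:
F = -476 (F = 2*(-238) = -476)
B = -2 (B = -14 + 12 = -2)
B*F = -2*(-476) = 952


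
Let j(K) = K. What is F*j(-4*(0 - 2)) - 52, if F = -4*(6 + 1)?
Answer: -276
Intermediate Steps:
F = -28 (F = -4*7 = -28)
F*j(-4*(0 - 2)) - 52 = -(-112)*(0 - 2) - 52 = -(-112)*(-2) - 52 = -28*8 - 52 = -224 - 52 = -276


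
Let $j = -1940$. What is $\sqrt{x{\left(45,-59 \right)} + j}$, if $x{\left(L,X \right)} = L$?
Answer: $i \sqrt{1895} \approx 43.532 i$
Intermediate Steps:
$\sqrt{x{\left(45,-59 \right)} + j} = \sqrt{45 - 1940} = \sqrt{-1895} = i \sqrt{1895}$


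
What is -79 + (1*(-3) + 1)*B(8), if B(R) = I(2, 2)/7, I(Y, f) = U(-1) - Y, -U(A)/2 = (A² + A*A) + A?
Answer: -545/7 ≈ -77.857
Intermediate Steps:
U(A) = -4*A² - 2*A (U(A) = -2*((A² + A*A) + A) = -2*((A² + A²) + A) = -2*(2*A² + A) = -2*(A + 2*A²) = -4*A² - 2*A)
I(Y, f) = -2 - Y (I(Y, f) = -2*(-1)*(1 + 2*(-1)) - Y = -2*(-1)*(1 - 2) - Y = -2*(-1)*(-1) - Y = -2 - Y)
B(R) = -4/7 (B(R) = (-2 - 1*2)/7 = (-2 - 2)*(⅐) = -4*⅐ = -4/7)
-79 + (1*(-3) + 1)*B(8) = -79 + (1*(-3) + 1)*(-4/7) = -79 + (-3 + 1)*(-4/7) = -79 - 2*(-4/7) = -79 + 8/7 = -545/7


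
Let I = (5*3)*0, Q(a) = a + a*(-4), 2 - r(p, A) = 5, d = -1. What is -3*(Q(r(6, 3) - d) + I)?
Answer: -18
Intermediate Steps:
r(p, A) = -3 (r(p, A) = 2 - 1*5 = 2 - 5 = -3)
Q(a) = -3*a (Q(a) = a - 4*a = -3*a)
I = 0 (I = 15*0 = 0)
-3*(Q(r(6, 3) - d) + I) = -3*(-3*(-3 - 1*(-1)) + 0) = -3*(-3*(-3 + 1) + 0) = -3*(-3*(-2) + 0) = -3*(6 + 0) = -3*6 = -18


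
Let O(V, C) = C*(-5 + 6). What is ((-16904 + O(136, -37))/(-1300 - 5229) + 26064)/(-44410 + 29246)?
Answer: -170188797/99005756 ≈ -1.7190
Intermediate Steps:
O(V, C) = C (O(V, C) = C*1 = C)
((-16904 + O(136, -37))/(-1300 - 5229) + 26064)/(-44410 + 29246) = ((-16904 - 37)/(-1300 - 5229) + 26064)/(-44410 + 29246) = (-16941/(-6529) + 26064)/(-15164) = (-16941*(-1/6529) + 26064)*(-1/15164) = (16941/6529 + 26064)*(-1/15164) = (170188797/6529)*(-1/15164) = -170188797/99005756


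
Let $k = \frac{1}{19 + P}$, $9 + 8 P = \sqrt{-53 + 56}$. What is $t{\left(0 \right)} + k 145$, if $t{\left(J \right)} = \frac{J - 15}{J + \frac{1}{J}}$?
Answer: $\frac{82940}{10223} - \frac{580 \sqrt{3}}{10223} \approx 8.0148$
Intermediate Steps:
$P = - \frac{9}{8} + \frac{\sqrt{3}}{8}$ ($P = - \frac{9}{8} + \frac{\sqrt{-53 + 56}}{8} = - \frac{9}{8} + \frac{\sqrt{3}}{8} \approx -0.90849$)
$k = \frac{1}{\frac{143}{8} + \frac{\sqrt{3}}{8}}$ ($k = \frac{1}{19 - \left(\frac{9}{8} - \frac{\sqrt{3}}{8}\right)} = \frac{1}{\frac{143}{8} + \frac{\sqrt{3}}{8}} \approx 0.055275$)
$t{\left(J \right)} = \frac{-15 + J}{J + \frac{1}{J}}$
$t{\left(0 \right)} + k 145 = \frac{0 \left(-15 + 0\right)}{1 + 0^{2}} + \left(\frac{572}{10223} - \frac{4 \sqrt{3}}{10223}\right) 145 = 0 \frac{1}{1 + 0} \left(-15\right) + \left(\frac{82940}{10223} - \frac{580 \sqrt{3}}{10223}\right) = 0 \cdot 1^{-1} \left(-15\right) + \left(\frac{82940}{10223} - \frac{580 \sqrt{3}}{10223}\right) = 0 \cdot 1 \left(-15\right) + \left(\frac{82940}{10223} - \frac{580 \sqrt{3}}{10223}\right) = 0 + \left(\frac{82940}{10223} - \frac{580 \sqrt{3}}{10223}\right) = \frac{82940}{10223} - \frac{580 \sqrt{3}}{10223}$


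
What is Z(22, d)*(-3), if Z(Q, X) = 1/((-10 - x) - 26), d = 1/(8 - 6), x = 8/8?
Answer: 3/37 ≈ 0.081081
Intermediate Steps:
x = 1 (x = 8*(⅛) = 1)
d = ½ (d = 1/2 = ½ ≈ 0.50000)
Z(Q, X) = -1/37 (Z(Q, X) = 1/((-10 - 1*1) - 26) = 1/((-10 - 1) - 26) = 1/(-11 - 26) = 1/(-37) = -1/37)
Z(22, d)*(-3) = -1/37*(-3) = 3/37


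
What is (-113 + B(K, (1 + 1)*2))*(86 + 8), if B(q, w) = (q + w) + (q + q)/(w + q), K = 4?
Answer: -9776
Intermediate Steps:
B(q, w) = q + w + 2*q/(q + w) (B(q, w) = (q + w) + (2*q)/(q + w) = (q + w) + 2*q/(q + w) = q + w + 2*q/(q + w))
(-113 + B(K, (1 + 1)*2))*(86 + 8) = (-113 + (4**2 + ((1 + 1)*2)**2 + 2*4 + 2*4*((1 + 1)*2))/(4 + (1 + 1)*2))*(86 + 8) = (-113 + (16 + (2*2)**2 + 8 + 2*4*(2*2))/(4 + 2*2))*94 = (-113 + (16 + 4**2 + 8 + 2*4*4)/(4 + 4))*94 = (-113 + (16 + 16 + 8 + 32)/8)*94 = (-113 + (1/8)*72)*94 = (-113 + 9)*94 = -104*94 = -9776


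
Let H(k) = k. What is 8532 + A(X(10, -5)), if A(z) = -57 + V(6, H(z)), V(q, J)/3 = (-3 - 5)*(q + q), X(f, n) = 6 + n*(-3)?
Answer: 8187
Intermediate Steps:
X(f, n) = 6 - 3*n
V(q, J) = -48*q (V(q, J) = 3*((-3 - 5)*(q + q)) = 3*(-16*q) = -48*q)
A(z) = -345 (A(z) = -57 - 48*6 = -57 - 288 = -345)
8532 + A(X(10, -5)) = 8532 - 345 = 8187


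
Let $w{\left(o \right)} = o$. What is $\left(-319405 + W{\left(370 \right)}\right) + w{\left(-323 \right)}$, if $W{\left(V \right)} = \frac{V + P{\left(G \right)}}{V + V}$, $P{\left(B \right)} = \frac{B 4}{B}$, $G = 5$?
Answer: $- \frac{118299173}{370} \approx -3.1973 \cdot 10^{5}$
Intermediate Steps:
$P{\left(B \right)} = 4$ ($P{\left(B \right)} = \frac{4 B}{B} = 4$)
$W{\left(V \right)} = \frac{4 + V}{2 V}$ ($W{\left(V \right)} = \frac{V + 4}{V + V} = \frac{4 + V}{2 V}$)
$\left(-319405 + W{\left(370 \right)}\right) + w{\left(-323 \right)} = \left(-319405 + \frac{4 + 370}{2 \cdot 370}\right) - 323 = \left(-319405 + \frac{1}{2} \cdot \frac{1}{370} \cdot 374\right) - 323 = \left(-319405 + \frac{187}{370}\right) - 323 = - \frac{118179663}{370} - 323 = - \frac{118299173}{370}$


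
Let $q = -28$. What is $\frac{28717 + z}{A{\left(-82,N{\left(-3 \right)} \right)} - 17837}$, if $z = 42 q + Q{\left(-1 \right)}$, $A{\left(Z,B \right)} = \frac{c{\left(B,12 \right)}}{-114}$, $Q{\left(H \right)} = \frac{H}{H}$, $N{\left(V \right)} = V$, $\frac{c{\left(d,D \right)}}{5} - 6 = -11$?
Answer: $- \frac{3139788}{2033393} \approx -1.5441$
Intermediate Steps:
$c{\left(d,D \right)} = -25$ ($c{\left(d,D \right)} = 30 + 5 \left(-11\right) = 30 - 55 = -25$)
$Q{\left(H \right)} = 1$
$A{\left(Z,B \right)} = \frac{25}{114}$ ($A{\left(Z,B \right)} = - \frac{25}{-114} = \left(-25\right) \left(- \frac{1}{114}\right) = \frac{25}{114}$)
$z = -1175$ ($z = 42 \left(-28\right) + 1 = -1176 + 1 = -1175$)
$\frac{28717 + z}{A{\left(-82,N{\left(-3 \right)} \right)} - 17837} = \frac{28717 - 1175}{\frac{25}{114} - 17837} = \frac{27542}{- \frac{2033393}{114}} = 27542 \left(- \frac{114}{2033393}\right) = - \frac{3139788}{2033393}$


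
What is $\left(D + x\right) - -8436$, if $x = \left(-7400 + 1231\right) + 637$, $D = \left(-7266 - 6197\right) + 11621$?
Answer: $1062$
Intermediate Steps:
$D = -1842$ ($D = -13463 + 11621 = -1842$)
$x = -5532$ ($x = -6169 + 637 = -5532$)
$\left(D + x\right) - -8436 = \left(-1842 - 5532\right) - -8436 = -7374 + 8436 = 1062$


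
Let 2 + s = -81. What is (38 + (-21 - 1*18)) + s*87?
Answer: -7222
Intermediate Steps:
s = -83 (s = -2 - 81 = -83)
(38 + (-21 - 1*18)) + s*87 = (38 + (-21 - 1*18)) - 83*87 = (38 + (-21 - 18)) - 7221 = (38 - 39) - 7221 = -1 - 7221 = -7222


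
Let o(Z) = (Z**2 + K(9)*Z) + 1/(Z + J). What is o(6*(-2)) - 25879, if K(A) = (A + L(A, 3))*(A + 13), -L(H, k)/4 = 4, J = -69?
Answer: -1934848/81 ≈ -23887.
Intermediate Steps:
L(H, k) = -16 (L(H, k) = -4*4 = -16)
K(A) = (-16 + A)*(13 + A) (K(A) = (A - 16)*(A + 13) = (-16 + A)*(13 + A))
o(Z) = Z**2 + 1/(-69 + Z) - 154*Z (o(Z) = (Z**2 + (-208 + 9**2 - 3*9)*Z) + 1/(Z - 69) = (Z**2 + (-208 + 81 - 27)*Z) + 1/(-69 + Z) = (Z**2 - 154*Z) + 1/(-69 + Z) = Z**2 + 1/(-69 + Z) - 154*Z)
o(6*(-2)) - 25879 = (1 + (6*(-2))**3 - 223*(6*(-2))**2 + 10626*(6*(-2)))/(-69 + 6*(-2)) - 25879 = (1 + (-12)**3 - 223*(-12)**2 + 10626*(-12))/(-69 - 12) - 25879 = (1 - 1728 - 223*144 - 127512)/(-81) - 25879 = -(1 - 1728 - 32112 - 127512)/81 - 25879 = -1/81*(-161351) - 25879 = 161351/81 - 25879 = -1934848/81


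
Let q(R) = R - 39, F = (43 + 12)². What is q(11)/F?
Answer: -28/3025 ≈ -0.0092562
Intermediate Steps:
F = 3025 (F = 55² = 3025)
q(R) = -39 + R
q(11)/F = (-39 + 11)/3025 = -28*1/3025 = -28/3025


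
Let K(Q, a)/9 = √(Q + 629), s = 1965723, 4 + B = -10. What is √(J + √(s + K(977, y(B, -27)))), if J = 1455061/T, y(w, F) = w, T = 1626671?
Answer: √(2366905531931 + 2646058542241*√3*√(655241 + 3*√1606))/1626671 ≈ 37.458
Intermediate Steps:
B = -14 (B = -4 - 10 = -14)
J = 1455061/1626671 ≈ 0.89450
K(Q, a) = 9*√(629 + Q) (K(Q, a) = 9*√(Q + 629) = 9*√(629 + Q))
√(J + √(s + K(977, y(B, -27)))) = √(1455061/1626671 + √(1965723 + 9*√(629 + 977))) = √(1455061/1626671 + √(1965723 + 9*√1606))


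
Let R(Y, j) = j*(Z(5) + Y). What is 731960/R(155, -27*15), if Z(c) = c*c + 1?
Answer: -146392/14661 ≈ -9.9851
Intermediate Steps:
Z(c) = 1 + c² (Z(c) = c² + 1 = 1 + c²)
R(Y, j) = j*(26 + Y) (R(Y, j) = j*((1 + 5²) + Y) = j*((1 + 25) + Y) = j*(26 + Y))
731960/R(155, -27*15) = 731960/(((-27*15)*(26 + 155))) = 731960/((-405*181)) = 731960/(-73305) = 731960*(-1/73305) = -146392/14661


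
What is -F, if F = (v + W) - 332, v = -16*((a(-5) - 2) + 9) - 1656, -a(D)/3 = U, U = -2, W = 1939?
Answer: 257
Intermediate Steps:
a(D) = 6 (a(D) = -3*(-2) = 6)
v = -1864 (v = -16*((6 - 2) + 9) - 1656 = -16*(4 + 9) - 1656 = -16*13 - 1656 = -208 - 1656 = -1864)
F = -257 (F = (-1864 + 1939) - 332 = 75 - 332 = -257)
-F = -1*(-257) = 257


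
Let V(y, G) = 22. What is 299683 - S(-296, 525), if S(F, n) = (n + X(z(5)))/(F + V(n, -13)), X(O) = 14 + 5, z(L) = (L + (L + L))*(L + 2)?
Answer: 41056843/137 ≈ 2.9969e+5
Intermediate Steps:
z(L) = 3*L*(2 + L) (z(L) = (L + 2*L)*(2 + L) = (3*L)*(2 + L) = 3*L*(2 + L))
X(O) = 19
S(F, n) = (19 + n)/(22 + F) (S(F, n) = (n + 19)/(F + 22) = (19 + n)/(22 + F))
299683 - S(-296, 525) = 299683 - (19 + 525)/(22 - 296) = 299683 - 544/(-274) = 299683 - (-1)*544/274 = 299683 - 1*(-272/137) = 299683 + 272/137 = 41056843/137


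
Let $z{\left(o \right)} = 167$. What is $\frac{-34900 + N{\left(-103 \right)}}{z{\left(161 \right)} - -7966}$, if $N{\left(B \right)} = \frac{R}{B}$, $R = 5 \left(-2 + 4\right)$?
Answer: $- \frac{3594710}{837699} \approx -4.2912$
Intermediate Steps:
$R = 10$ ($R = 5 \cdot 2 = 10$)
$N{\left(B \right)} = \frac{10}{B}$
$\frac{-34900 + N{\left(-103 \right)}}{z{\left(161 \right)} - -7966} = \frac{-34900 + \frac{10}{-103}}{167 - -7966} = \frac{-34900 + 10 \left(- \frac{1}{103}\right)}{167 + 7966} = \frac{-34900 - \frac{10}{103}}{8133} = \left(- \frac{3594710}{103}\right) \frac{1}{8133} = - \frac{3594710}{837699}$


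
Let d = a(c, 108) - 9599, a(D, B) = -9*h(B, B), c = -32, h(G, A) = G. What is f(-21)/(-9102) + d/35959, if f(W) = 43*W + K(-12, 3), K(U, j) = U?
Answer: -1918629/9918146 ≈ -0.19345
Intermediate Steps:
f(W) = -12 + 43*W (f(W) = 43*W - 12 = -12 + 43*W)
a(D, B) = -9*B
d = -10571 (d = -9*108 - 9599 = -972 - 9599 = -10571)
f(-21)/(-9102) + d/35959 = (-12 + 43*(-21))/(-9102) - 10571/35959 = (-12 - 903)*(-1/9102) - 10571*1/35959 = -915*(-1/9102) - 961/3269 = 305/3034 - 961/3269 = -1918629/9918146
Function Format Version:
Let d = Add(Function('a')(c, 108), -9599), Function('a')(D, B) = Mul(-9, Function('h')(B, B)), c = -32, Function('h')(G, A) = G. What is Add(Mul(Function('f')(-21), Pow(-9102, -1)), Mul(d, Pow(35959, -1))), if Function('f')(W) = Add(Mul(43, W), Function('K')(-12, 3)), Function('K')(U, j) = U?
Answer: Rational(-1918629, 9918146) ≈ -0.19345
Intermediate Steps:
Function('f')(W) = Add(-12, Mul(43, W)) (Function('f')(W) = Add(Mul(43, W), -12) = Add(-12, Mul(43, W)))
Function('a')(D, B) = Mul(-9, B)
d = -10571 (d = Add(Mul(-9, 108), -9599) = Add(-972, -9599) = -10571)
Add(Mul(Function('f')(-21), Pow(-9102, -1)), Mul(d, Pow(35959, -1))) = Add(Mul(Add(-12, Mul(43, -21)), Pow(-9102, -1)), Mul(-10571, Pow(35959, -1))) = Add(Mul(Add(-12, -903), Rational(-1, 9102)), Mul(-10571, Rational(1, 35959))) = Add(Mul(-915, Rational(-1, 9102)), Rational(-961, 3269)) = Add(Rational(305, 3034), Rational(-961, 3269)) = Rational(-1918629, 9918146)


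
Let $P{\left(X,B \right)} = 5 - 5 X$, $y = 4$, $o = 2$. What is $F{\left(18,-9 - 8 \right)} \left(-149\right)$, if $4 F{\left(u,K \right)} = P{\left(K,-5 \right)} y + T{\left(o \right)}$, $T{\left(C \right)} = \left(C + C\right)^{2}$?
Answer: $-14006$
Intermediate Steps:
$T{\left(C \right)} = 4 C^{2}$ ($T{\left(C \right)} = \left(2 C\right)^{2} = 4 C^{2}$)
$F{\left(u,K \right)} = 9 - 5 K$ ($F{\left(u,K \right)} = \frac{\left(5 - 5 K\right) 4 + 4 \cdot 2^{2}}{4} = \frac{\left(20 - 20 K\right) + 4 \cdot 4}{4} = \frac{\left(20 - 20 K\right) + 16}{4} = \frac{36 - 20 K}{4} = 9 - 5 K$)
$F{\left(18,-9 - 8 \right)} \left(-149\right) = \left(9 - 5 \left(-9 - 8\right)\right) \left(-149\right) = \left(9 - -85\right) \left(-149\right) = \left(9 + 85\right) \left(-149\right) = 94 \left(-149\right) = -14006$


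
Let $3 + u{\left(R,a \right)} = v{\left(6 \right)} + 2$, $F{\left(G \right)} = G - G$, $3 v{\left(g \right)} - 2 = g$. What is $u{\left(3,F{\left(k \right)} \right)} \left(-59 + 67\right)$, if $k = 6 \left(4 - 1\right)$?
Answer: $\frac{40}{3} \approx 13.333$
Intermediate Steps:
$v{\left(g \right)} = \frac{2}{3} + \frac{g}{3}$
$k = 18$ ($k = 6 \cdot 3 = 18$)
$F{\left(G \right)} = 0$
$u{\left(R,a \right)} = \frac{5}{3}$ ($u{\left(R,a \right)} = -3 + \left(\left(\frac{2}{3} + \frac{1}{3} \cdot 6\right) + 2\right) = -3 + \left(\left(\frac{2}{3} + 2\right) + 2\right) = -3 + \left(\frac{8}{3} + 2\right) = -3 + \frac{14}{3} = \frac{5}{3}$)
$u{\left(3,F{\left(k \right)} \right)} \left(-59 + 67\right) = \frac{5 \left(-59 + 67\right)}{3} = \frac{5}{3} \cdot 8 = \frac{40}{3}$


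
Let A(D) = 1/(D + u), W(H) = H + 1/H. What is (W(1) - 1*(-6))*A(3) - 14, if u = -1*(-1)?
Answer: -12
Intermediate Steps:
u = 1
A(D) = 1/(1 + D) (A(D) = 1/(D + 1) = 1/(1 + D))
(W(1) - 1*(-6))*A(3) - 14 = ((1 + 1/1) - 1*(-6))/(1 + 3) - 14 = ((1 + 1) + 6)/4 - 14 = (2 + 6)*(¼) - 14 = 8*(¼) - 14 = 2 - 14 = -12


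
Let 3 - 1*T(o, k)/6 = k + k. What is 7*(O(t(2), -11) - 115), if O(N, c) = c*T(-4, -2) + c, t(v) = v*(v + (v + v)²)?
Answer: -4116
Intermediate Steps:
T(o, k) = 18 - 12*k (T(o, k) = 18 - 6*(k + k) = 18 - 12*k)
t(v) = v*(v + 4*v²) (t(v) = v*(v + (2*v)²) = v*(v + 4*v²))
O(N, c) = 43*c (O(N, c) = c*(18 - 12*(-2)) + c = c*(18 + 24) + c = c*42 + c = 42*c + c = 43*c)
7*(O(t(2), -11) - 115) = 7*(43*(-11) - 115) = 7*(-473 - 115) = 7*(-588) = -4116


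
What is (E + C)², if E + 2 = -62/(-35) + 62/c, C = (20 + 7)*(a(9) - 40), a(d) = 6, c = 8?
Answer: 16247836089/19600 ≈ 8.2897e+5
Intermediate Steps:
C = -918 (C = (20 + 7)*(6 - 40) = 27*(-34) = -918)
E = 1053/140 (E = -2 + (-62/(-35) + 62/8) = -2 + (-62*(-1/35) + 62*(⅛)) = -2 + (62/35 + 31/4) = -2 + 1333/140 = 1053/140 ≈ 7.5214)
(E + C)² = (1053/140 - 918)² = (-127467/140)² = 16247836089/19600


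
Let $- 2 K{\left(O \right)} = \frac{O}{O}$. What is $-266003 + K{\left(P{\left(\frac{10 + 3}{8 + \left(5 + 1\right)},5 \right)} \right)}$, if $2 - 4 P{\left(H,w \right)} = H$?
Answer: $- \frac{532007}{2} \approx -2.66 \cdot 10^{5}$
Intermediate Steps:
$P{\left(H,w \right)} = \frac{1}{2} - \frac{H}{4}$
$K{\left(O \right)} = - \frac{1}{2}$ ($K{\left(O \right)} = - \frac{O \frac{1}{O}}{2} = \left(- \frac{1}{2}\right) 1 = - \frac{1}{2}$)
$-266003 + K{\left(P{\left(\frac{10 + 3}{8 + \left(5 + 1\right)},5 \right)} \right)} = -266003 - \frac{1}{2} = - \frac{532007}{2}$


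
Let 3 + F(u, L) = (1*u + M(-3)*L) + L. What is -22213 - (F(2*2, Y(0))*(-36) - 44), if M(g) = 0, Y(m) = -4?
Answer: -22277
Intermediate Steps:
F(u, L) = -3 + L + u (F(u, L) = -3 + ((1*u + 0*L) + L) = -3 + ((u + 0) + L) = -3 + (u + L) = -3 + (L + u) = -3 + L + u)
-22213 - (F(2*2, Y(0))*(-36) - 44) = -22213 - ((-3 - 4 + 2*2)*(-36) - 44) = -22213 - ((-3 - 4 + 4)*(-36) - 44) = -22213 - (-3*(-36) - 44) = -22213 - (108 - 44) = -22213 - 1*64 = -22213 - 64 = -22277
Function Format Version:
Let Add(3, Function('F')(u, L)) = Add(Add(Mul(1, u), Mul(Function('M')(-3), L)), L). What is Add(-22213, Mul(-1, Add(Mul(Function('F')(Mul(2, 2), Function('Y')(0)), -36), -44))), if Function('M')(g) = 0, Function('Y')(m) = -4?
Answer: -22277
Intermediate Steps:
Function('F')(u, L) = Add(-3, L, u) (Function('F')(u, L) = Add(-3, Add(Add(Mul(1, u), Mul(0, L)), L)) = Add(-3, Add(Add(u, 0), L)) = Add(-3, Add(u, L)) = Add(-3, Add(L, u)) = Add(-3, L, u))
Add(-22213, Mul(-1, Add(Mul(Function('F')(Mul(2, 2), Function('Y')(0)), -36), -44))) = Add(-22213, Mul(-1, Add(Mul(Add(-3, -4, Mul(2, 2)), -36), -44))) = Add(-22213, Mul(-1, Add(Mul(Add(-3, -4, 4), -36), -44))) = Add(-22213, Mul(-1, Add(Mul(-3, -36), -44))) = Add(-22213, Mul(-1, Add(108, -44))) = Add(-22213, Mul(-1, 64)) = Add(-22213, -64) = -22277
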